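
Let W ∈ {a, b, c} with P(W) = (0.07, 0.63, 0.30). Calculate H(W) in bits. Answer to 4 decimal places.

1.2096 bits

H(W) = −Σ p·log₂ p.
  −(0.07)·log₂(0.07) = 0.26856
  −(0.63)·log₂(0.63) = 0.41994
  −(0.30)·log₂(0.30) = 0.52109
Sum: 0.26856 + 0.41994 + 0.52109 = 1.2096 bits.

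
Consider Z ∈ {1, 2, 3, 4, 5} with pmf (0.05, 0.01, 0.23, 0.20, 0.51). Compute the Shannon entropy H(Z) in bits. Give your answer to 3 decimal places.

H(Z) = −Σ p·log₂ p.
  −(0.05)·log₂(0.05) = 0.2161
  −(0.01)·log₂(0.01) = 0.0664
  −(0.23)·log₂(0.23) = 0.4877
  −(0.20)·log₂(0.20) = 0.4644
  −(0.51)·log₂(0.51) = 0.4954
Sum: 0.2161 + 0.0664 + 0.4877 + 0.4644 + 0.4954 = 1.730 bits.

1.730 bits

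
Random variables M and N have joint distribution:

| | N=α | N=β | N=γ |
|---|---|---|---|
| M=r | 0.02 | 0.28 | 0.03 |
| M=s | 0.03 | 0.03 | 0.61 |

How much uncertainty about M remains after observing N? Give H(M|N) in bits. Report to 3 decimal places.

0.365 bits

Marginals: p(M) = (0.3300, 0.6700), p(N) = (0.0500, 0.3100, 0.6400).
H(M|N) = Σ p(N) · H(M|N=·).
  N=α: p=0.0500, H(M|N=α) = 0.9710
  N=β: p=0.3100, H(M|N=β) = 0.4587
  N=γ: p=0.6400, H(M|N=γ) = 0.2730
Weighted sum = 0.365 bits.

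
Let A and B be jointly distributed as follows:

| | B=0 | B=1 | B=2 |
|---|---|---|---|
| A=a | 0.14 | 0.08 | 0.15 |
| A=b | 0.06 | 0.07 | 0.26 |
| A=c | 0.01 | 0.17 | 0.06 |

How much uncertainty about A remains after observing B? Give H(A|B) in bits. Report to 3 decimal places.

Chain rule: H(A|B) = H(A,B) − H(B).
Marginals: p(A) = (0.3700, 0.3900, 0.2400), p(B) = (0.2100, 0.3200, 0.4700).
H(A,B) = 2.8611 bits; H(B) = 1.5108 bits.
H(A|B) = 2.8611 − 1.5108 = 1.350 bits.

1.350 bits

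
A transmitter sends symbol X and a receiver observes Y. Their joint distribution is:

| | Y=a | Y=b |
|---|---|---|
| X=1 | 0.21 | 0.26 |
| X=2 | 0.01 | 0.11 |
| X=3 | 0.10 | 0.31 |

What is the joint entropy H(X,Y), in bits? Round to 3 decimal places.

H(X,Y) = −Σ p(x,y)·log₂ p(x,y) over all 6 cells.
  cell (1,a): −0.21·log₂0.21 = 0.4728
  cell (1,b): −0.26·log₂0.26 = 0.5053
  cell (2,a): −0.01·log₂0.01 = 0.0664
  cell (2,b): −0.11·log₂0.11 = 0.3503
  cell (3,a): −0.10·log₂0.10 = 0.3322
  cell (3,b): −0.31·log₂0.31 = 0.5238
Sum = 2.251 bits.

2.251 bits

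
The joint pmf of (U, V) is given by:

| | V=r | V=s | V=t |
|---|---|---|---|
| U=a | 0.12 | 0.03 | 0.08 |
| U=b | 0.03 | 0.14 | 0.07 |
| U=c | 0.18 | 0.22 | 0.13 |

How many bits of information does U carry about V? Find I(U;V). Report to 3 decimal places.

Marginals: p(U) = (0.2300, 0.2400, 0.5300), p(V) = (0.3300, 0.3900, 0.2800).
I(U;V) = Σ p(x,y)·log₂[p(x,y)/(p(x)p(y))].
  (a,r): 0.12·log₂(1.5810) = 0.0793
  (a,s): 0.03·log₂(0.3344) = -0.0474
  (a,t): 0.08·log₂(1.2422) = 0.0250
  (b,r): 0.03·log₂(0.3788) = -0.0420
  (b,s): 0.14·log₂(1.4957) = 0.0813
  (b,t): 0.07·log₂(1.0417) = 0.0041
  (c,r): 0.18·log₂(1.0292) = 0.0075
  (c,s): 0.22·log₂(1.0643) = 0.0198
  (c,t): 0.13·log₂(0.8760) = -0.0248
Sum = 0.103 bits.

0.103 bits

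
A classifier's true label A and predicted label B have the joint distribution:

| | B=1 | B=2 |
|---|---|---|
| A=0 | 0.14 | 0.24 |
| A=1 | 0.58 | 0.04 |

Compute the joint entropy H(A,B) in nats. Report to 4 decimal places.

H(A,B) = −Σ p(x,y)·ln p(x,y) over all 4 cells.
  cell (0,1): −0.14·ln0.14 = 0.27526
  cell (0,2): −0.24·ln0.24 = 0.34251
  cell (1,1): −0.58·ln0.58 = 0.31594
  cell (1,2): −0.04·ln0.04 = 0.12876
Sum = 1.0625 nats.

1.0625 nats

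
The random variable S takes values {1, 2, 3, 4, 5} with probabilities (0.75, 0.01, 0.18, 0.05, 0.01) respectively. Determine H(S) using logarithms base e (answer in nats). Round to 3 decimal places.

0.766 nats

H(S) = −Σ p·ln p.
  −(0.75)·ln(0.75) = 0.2158
  −(0.01)·ln(0.01) = 0.0461
  −(0.18)·ln(0.18) = 0.3087
  −(0.05)·ln(0.05) = 0.1498
  −(0.01)·ln(0.01) = 0.0461
Sum: 0.2158 + 0.0461 + 0.3087 + 0.1498 + 0.0461 = 0.766 nats.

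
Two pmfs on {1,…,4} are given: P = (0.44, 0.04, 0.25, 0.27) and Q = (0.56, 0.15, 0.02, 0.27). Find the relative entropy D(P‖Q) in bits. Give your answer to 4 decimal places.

D(P‖Q) = Σ p·log₂(p/q).
  0.44·log₂(0.44/0.56) = -0.15309
  0.04·log₂(0.04/0.15) = -0.07628
  0.25·log₂(0.25/0.02) = 0.91096
  0.27·log₂(0.27/0.27) = 0.00000
D(P‖Q) = 0.6816 bits.

0.6816 bits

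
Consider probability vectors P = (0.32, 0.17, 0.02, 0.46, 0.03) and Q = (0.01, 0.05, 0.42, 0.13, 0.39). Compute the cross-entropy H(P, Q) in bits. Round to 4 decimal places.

H(P,Q) = −Σ p·log₂ q.
  −0.32·log₂(0.01) = 2.12603
  −0.17·log₂(0.05) = 0.73473
  −0.02·log₂(0.42) = 0.02503
  −0.46·log₂(0.13) = 1.35397
  −0.03·log₂(0.39) = 0.04075
H(P,Q) = 4.2805 bits.

4.2805 bits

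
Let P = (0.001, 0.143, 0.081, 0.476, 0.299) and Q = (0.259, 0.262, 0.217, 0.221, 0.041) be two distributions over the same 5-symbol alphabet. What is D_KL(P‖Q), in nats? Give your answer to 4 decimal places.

D(P‖Q) = Σ p·ln(p/q).
  0.001·ln(0.001/0.259) = -0.00556
  0.143·ln(0.143/0.262) = -0.08659
  0.081·ln(0.081/0.217) = -0.07982
  0.476·ln(0.476/0.221) = 0.36521
  0.299·ln(0.299/0.041) = 0.59407
D(P‖Q) = 0.7873 nats.

0.7873 nats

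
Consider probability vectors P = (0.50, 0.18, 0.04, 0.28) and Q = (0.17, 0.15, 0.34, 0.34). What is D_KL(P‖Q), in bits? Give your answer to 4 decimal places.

0.6236 bits

D(P‖Q) = Σ p·log₂(p/q).
  0.50·log₂(0.50/0.17) = 0.77820
  0.18·log₂(0.18/0.15) = 0.04735
  0.04·log₂(0.04/0.34) = -0.12350
  0.28·log₂(0.28/0.34) = -0.07843
D(P‖Q) = 0.6236 bits.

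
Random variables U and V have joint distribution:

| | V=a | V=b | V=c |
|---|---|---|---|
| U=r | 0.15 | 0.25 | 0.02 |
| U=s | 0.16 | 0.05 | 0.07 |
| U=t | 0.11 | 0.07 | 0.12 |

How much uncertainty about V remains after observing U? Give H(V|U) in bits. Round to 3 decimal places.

Chain rule: H(V|U) = H(U,V) − H(U).
Marginals: p(U) = (0.4200, 0.2800, 0.3000), p(V) = (0.4200, 0.3700, 0.2100).
H(U,V) = 2.9170 bits; H(U) = 1.5610 bits.
H(V|U) = 2.9170 − 1.5610 = 1.356 bits.

1.356 bits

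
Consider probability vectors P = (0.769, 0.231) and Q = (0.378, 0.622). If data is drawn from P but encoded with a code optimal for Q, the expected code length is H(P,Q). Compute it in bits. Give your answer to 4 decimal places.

1.2376 bits

H(P,Q) = −Σ p·log₂ q.
  −0.769·log₂(0.378) = 1.07932
  −0.231·log₂(0.622) = 0.15824
H(P,Q) = 1.2376 bits.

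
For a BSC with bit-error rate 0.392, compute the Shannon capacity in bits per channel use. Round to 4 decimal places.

0.0339 bits

Binary symmetric channel: C = 1 − h₂(ε) where h₂ is the binary entropy function.
h₂(0.392) = −0.392·log₂0.392 − 0.608·log₂0.608 = 0.9661.
C = 1 − 0.9661 = 0.0339 bits per channel use.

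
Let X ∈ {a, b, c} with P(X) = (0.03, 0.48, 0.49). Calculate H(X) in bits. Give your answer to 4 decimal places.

1.1643 bits

H(X) = −Σ p·log₂ p.
  −(0.03)·log₂(0.03) = 0.15177
  −(0.48)·log₂(0.48) = 0.50827
  −(0.49)·log₂(0.49) = 0.50428
Sum: 0.15177 + 0.50827 + 0.50428 = 1.1643 bits.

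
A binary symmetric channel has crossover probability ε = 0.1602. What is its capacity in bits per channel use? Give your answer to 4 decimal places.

0.3652 bits

Binary symmetric channel: C = 1 − h₂(ε) where h₂ is the binary entropy function.
h₂(0.1602) = −0.1602·log₂0.1602 − 0.8398·log₂0.8398 = 0.6348.
C = 1 − 0.6348 = 0.3652 bits per channel use.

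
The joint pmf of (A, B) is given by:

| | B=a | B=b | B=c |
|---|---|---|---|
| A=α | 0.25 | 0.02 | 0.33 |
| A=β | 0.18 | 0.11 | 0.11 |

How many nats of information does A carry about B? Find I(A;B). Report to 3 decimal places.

Marginals: p(A) = (0.6000, 0.4000), p(B) = (0.4300, 0.1300, 0.4400).
I(A;B) = Σ p(x,y)·ln[p(x,y)/(p(x)p(y))].
  (α,a): 0.25·ln(0.9690) = -0.0079
  (α,b): 0.02·ln(0.2564) = -0.0272
  (α,c): 0.33·ln(1.2500) = 0.0736
  (β,a): 0.18·ln(1.0465) = 0.0082
  (β,b): 0.11·ln(2.1154) = 0.0824
  (β,c): 0.11·ln(0.6250) = -0.0517
Sum = 0.077 nats.

0.077 nats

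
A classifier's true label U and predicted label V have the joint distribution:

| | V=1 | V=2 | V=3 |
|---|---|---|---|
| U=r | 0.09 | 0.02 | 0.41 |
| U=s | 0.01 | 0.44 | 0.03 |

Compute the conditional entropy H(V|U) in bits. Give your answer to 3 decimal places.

0.693 bits

Marginals: p(U) = (0.5200, 0.4800), p(V) = (0.1000, 0.4600, 0.4400).
H(V|U) = Σ p(U) · H(V|U=·).
  U=r: p=0.5200, H(V|U=r) = 0.8891
  U=s: p=0.4800, H(V|U=s) = 0.4814
Weighted sum = 0.693 bits.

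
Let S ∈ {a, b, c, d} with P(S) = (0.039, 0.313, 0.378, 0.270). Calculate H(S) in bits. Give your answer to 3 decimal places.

H(S) = −Σ p·log₂ p.
  −(0.039)·log₂(0.039) = 0.1825
  −(0.313)·log₂(0.313) = 0.5245
  −(0.378)·log₂(0.378) = 0.5305
  −(0.270)·log₂(0.270) = 0.5100
Sum: 0.1825 + 0.5245 + 0.5305 + 0.5100 = 1.748 bits.

1.748 bits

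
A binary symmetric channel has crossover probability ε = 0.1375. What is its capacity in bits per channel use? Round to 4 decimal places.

Binary symmetric channel: C = 1 − h₂(ε) where h₂ is the binary entropy function.
h₂(0.1375) = −0.1375·log₂0.1375 − 0.8625·log₂0.8625 = 0.5777.
C = 1 − 0.5777 = 0.4223 bits per channel use.

0.4223 bits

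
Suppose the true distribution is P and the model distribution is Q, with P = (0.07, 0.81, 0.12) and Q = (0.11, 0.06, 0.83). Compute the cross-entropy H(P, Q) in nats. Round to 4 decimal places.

2.4557 nats

H(P,Q) = −Σ p·ln q.
  −0.07·ln(0.11) = 0.15451
  −0.81·ln(0.06) = 2.27886
  −0.12·ln(0.83) = 0.02236
H(P,Q) = 2.4557 nats.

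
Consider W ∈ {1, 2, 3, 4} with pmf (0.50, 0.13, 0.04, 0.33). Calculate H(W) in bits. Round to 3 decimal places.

1.596 bits

H(W) = −Σ p·log₂ p.
  −(0.50)·log₂(0.50) = 0.5000
  −(0.13)·log₂(0.13) = 0.3826
  −(0.04)·log₂(0.04) = 0.1858
  −(0.33)·log₂(0.33) = 0.5278
Sum: 0.5000 + 0.3826 + 0.1858 + 0.5278 = 1.596 bits.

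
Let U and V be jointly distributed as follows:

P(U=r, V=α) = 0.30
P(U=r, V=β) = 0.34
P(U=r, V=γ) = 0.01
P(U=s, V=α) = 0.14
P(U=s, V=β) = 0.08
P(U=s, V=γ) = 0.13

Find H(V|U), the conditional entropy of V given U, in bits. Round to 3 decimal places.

Chain rule: H(V|U) = H(U,V) − H(U).
Marginals: p(U) = (0.6500, 0.3500), p(V) = (0.4400, 0.4200, 0.1400).
H(U,V) = 2.1880 bits; H(U) = 0.9341 bits.
H(V|U) = 2.1880 − 0.9341 = 1.254 bits.

1.254 bits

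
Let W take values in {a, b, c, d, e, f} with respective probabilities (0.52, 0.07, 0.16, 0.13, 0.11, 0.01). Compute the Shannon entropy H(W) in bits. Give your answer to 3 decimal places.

1.982 bits

H(W) = −Σ p·log₂ p.
  −(0.52)·log₂(0.52) = 0.4906
  −(0.07)·log₂(0.07) = 0.2686
  −(0.16)·log₂(0.16) = 0.4230
  −(0.13)·log₂(0.13) = 0.3826
  −(0.11)·log₂(0.11) = 0.3503
  −(0.01)·log₂(0.01) = 0.0664
Sum: 0.4906 + 0.2686 + 0.4230 + 0.3826 + 0.3503 + 0.0664 = 1.982 bits.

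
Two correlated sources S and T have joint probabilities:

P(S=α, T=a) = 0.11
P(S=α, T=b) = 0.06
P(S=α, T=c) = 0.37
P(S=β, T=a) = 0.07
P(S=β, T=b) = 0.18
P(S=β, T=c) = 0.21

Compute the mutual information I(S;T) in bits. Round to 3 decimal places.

Marginals: p(S) = (0.5400, 0.4600), p(T) = (0.1800, 0.2400, 0.5800).
I(S;T) = H(S) + H(T) − H(S,T).
H(S) = 0.9954, H(T) = 1.3952, H(S,T) = 2.3112.
I(S;T) = 0.9954 + 1.3952 − 2.3112 = 0.079 bits.

0.079 bits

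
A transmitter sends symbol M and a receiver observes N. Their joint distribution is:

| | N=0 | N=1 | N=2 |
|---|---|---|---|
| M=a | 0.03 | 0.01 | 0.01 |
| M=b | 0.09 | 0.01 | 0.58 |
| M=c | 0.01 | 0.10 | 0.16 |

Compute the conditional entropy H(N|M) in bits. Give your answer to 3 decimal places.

Chain rule: H(N|M) = H(M,N) − H(M).
Marginals: p(M) = (0.0500, 0.6800, 0.2700), p(N) = (0.1300, 0.1200, 0.7500).
H(M,N) = 1.9412 bits; H(M) = 1.1045 bits.
H(N|M) = 1.9412 − 1.1045 = 0.837 bits.

0.837 bits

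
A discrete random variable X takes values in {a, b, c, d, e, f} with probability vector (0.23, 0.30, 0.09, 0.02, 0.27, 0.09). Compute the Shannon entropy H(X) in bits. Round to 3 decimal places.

2.257 bits

H(X) = −Σ p·log₂ p.
  −(0.23)·log₂(0.23) = 0.4877
  −(0.30)·log₂(0.30) = 0.5211
  −(0.09)·log₂(0.09) = 0.3127
  −(0.02)·log₂(0.02) = 0.1129
  −(0.27)·log₂(0.27) = 0.5100
  −(0.09)·log₂(0.09) = 0.3127
Sum: 0.4877 + 0.5211 + 0.3127 + 0.1129 + 0.5100 + 0.3127 = 2.257 bits.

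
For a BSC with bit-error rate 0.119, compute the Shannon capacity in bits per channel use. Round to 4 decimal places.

Binary symmetric channel: C = 1 − h₂(ε) where h₂ is the binary entropy function.
h₂(0.119) = −0.119·log₂0.119 − 0.881·log₂0.881 = 0.5265.
C = 1 − 0.5265 = 0.4735 bits per channel use.

0.4735 bits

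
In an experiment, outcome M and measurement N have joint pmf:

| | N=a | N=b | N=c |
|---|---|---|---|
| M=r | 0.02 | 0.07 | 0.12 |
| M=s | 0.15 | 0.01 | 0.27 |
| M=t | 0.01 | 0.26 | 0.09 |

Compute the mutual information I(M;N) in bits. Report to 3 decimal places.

Marginals: p(M) = (0.2100, 0.4300, 0.3600), p(N) = (0.1800, 0.3400, 0.4800).
I(M;N) = Σ p(x,y)·log₂[p(x,y)/(p(x)p(y))].
  (r,a): 0.02·log₂(0.5291) = -0.0184
  (r,b): 0.07·log₂(0.9804) = -0.0020
  (r,c): 0.12·log₂(1.1905) = 0.0302
  (s,a): 0.15·log₂(1.9380) = 0.1432
  (s,b): 0.01·log₂(0.0684) = -0.0387
  (s,c): 0.27·log₂(1.3081) = 0.1046
  (t,a): 0.01·log₂(0.1543) = -0.0270
  (t,b): 0.26·log₂(2.1242) = 0.2826
  (t,c): 0.09·log₂(0.5208) = -0.0847
Sum = 0.390 bits.

0.390 bits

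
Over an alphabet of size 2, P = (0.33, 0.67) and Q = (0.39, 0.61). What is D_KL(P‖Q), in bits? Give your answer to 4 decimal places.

D(P‖Q) = Σ p·log₂(p/q).
  0.33·log₂(0.33/0.39) = -0.07953
  0.67·log₂(0.67/0.61) = 0.09069
D(P‖Q) = 0.0112 bits.

0.0112 bits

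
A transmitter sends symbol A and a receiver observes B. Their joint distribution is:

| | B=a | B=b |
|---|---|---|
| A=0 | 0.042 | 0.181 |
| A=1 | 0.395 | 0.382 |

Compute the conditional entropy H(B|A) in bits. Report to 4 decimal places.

0.9325 bits

Chain rule: H(B|A) = H(A,B) − H(A).
Marginals: p(A) = (0.2230, 0.7770), p(B) = (0.4370, 0.5630).
H(A,B) = 1.6981 bits; H(A) = 0.7656 bits.
H(B|A) = 1.6981 − 0.7656 = 0.9325 bits.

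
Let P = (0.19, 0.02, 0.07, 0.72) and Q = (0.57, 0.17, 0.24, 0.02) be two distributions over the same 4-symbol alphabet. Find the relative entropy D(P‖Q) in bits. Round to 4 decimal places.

D(P‖Q) = Σ p·log₂(p/q).
  0.19·log₂(0.19/0.57) = -0.30114
  0.02·log₂(0.02/0.17) = -0.06175
  0.07·log₂(0.07/0.24) = -0.12443
  0.72·log₂(0.72/0.02) = 3.72235
D(P‖Q) = 3.2350 bits.

3.2350 bits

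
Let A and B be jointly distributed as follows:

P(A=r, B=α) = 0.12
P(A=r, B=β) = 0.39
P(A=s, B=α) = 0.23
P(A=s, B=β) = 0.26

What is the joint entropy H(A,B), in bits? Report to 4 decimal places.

H(A,B) = −Σ p(x,y)·log₂ p(x,y) over all 4 cells.
  cell (r,α): −0.12·log₂0.12 = 0.36707
  cell (r,β): −0.39·log₂0.39 = 0.52980
  cell (s,α): −0.23·log₂0.23 = 0.48767
  cell (s,β): −0.26·log₂0.26 = 0.50529
Sum = 1.8898 bits.

1.8898 bits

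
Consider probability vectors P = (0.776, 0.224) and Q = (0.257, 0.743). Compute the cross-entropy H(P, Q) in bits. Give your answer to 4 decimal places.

H(P,Q) = −Σ p·log₂ q.
  −0.776·log₂(0.257) = 1.52108
  −0.224·log₂(0.743) = 0.09600
H(P,Q) = 1.6171 bits.

1.6171 bits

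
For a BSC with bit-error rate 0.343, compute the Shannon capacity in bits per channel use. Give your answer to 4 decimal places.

0.0723 bits

Binary symmetric channel: C = 1 − h₂(ε) where h₂ is the binary entropy function.
h₂(0.343) = −0.343·log₂0.343 − 0.657·log₂0.657 = 0.9277.
C = 1 − 0.9277 = 0.0723 bits per channel use.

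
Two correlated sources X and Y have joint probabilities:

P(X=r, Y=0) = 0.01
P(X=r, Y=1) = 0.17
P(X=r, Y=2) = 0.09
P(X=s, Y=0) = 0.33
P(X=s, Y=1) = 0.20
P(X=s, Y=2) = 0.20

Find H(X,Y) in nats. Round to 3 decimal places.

H(X,Y) = −Σ p(x,y)·ln p(x,y) over all 6 cells.
  cell (r,0): −0.01·ln0.01 = 0.0461
  cell (r,1): −0.17·ln0.17 = 0.3012
  cell (r,2): −0.09·ln0.09 = 0.2167
  cell (s,0): −0.33·ln0.33 = 0.3659
  cell (s,1): −0.20·ln0.20 = 0.3219
  cell (s,2): −0.20·ln0.20 = 0.3219
Sum = 1.574 nats.

1.574 nats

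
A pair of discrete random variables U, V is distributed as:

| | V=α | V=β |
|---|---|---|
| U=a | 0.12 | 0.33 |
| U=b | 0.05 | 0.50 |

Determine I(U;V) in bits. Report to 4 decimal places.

0.0395 bits

Marginals: p(U) = (0.4500, 0.5500), p(V) = (0.1700, 0.8300).
I(U;V) = Σ p(x,y)·log₂[p(x,y)/(p(x)p(y))].
  (a,α): 0.12·log₂(1.5686) = 0.07794
  (a,β): 0.33·log₂(0.8835) = -0.05895
  (b,α): 0.05·log₂(0.5348) = -0.04515
  (b,β): 0.50·log₂(1.0953) = 0.06566
Sum = 0.0395 bits.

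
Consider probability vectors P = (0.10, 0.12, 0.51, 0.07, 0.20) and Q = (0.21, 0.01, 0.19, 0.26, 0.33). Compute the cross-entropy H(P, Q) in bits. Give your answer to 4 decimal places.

2.7003 bits

H(P,Q) = −Σ p·log₂ q.
  −0.10·log₂(0.21) = 0.22515
  −0.12·log₂(0.01) = 0.79726
  −0.51·log₂(0.19) = 1.22192
  −0.07·log₂(0.26) = 0.13604
  −0.20·log₂(0.33) = 0.31989
H(P,Q) = 2.7003 bits.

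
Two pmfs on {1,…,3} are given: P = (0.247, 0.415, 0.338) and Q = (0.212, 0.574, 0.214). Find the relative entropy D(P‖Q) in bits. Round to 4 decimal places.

D(P‖Q) = Σ p·log₂(p/q).
  0.247·log₂(0.247/0.212) = 0.05445
  0.415·log₂(0.415/0.574) = -0.19419
  0.338·log₂(0.338/0.214) = 0.22288
D(P‖Q) = 0.0831 bits.

0.0831 bits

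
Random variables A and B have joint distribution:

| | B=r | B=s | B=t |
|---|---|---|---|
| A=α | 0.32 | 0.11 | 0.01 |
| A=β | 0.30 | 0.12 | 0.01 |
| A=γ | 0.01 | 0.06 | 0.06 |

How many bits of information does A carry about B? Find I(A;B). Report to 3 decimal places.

Marginals: p(A) = (0.4400, 0.4300, 0.1300), p(B) = (0.6300, 0.2900, 0.0800).
I(A;B) = Σ p(x,y)·log₂[p(x,y)/(p(x)p(y))].
  (α,r): 0.32·log₂(1.1544) = 0.0663
  (α,s): 0.11·log₂(0.8621) = -0.0236
  (α,t): 0.01·log₂(0.2841) = -0.0182
  (β,r): 0.30·log₂(1.1074) = 0.0442
  (β,s): 0.12·log₂(0.9623) = -0.0067
  (β,t): 0.01·log₂(0.2907) = -0.0178
  (γ,r): 0.01·log₂(0.1221) = -0.0303
  (γ,s): 0.06·log₂(1.5915) = 0.0402
  (γ,t): 0.06·log₂(5.7692) = 0.1517
Sum = 0.206 bits.

0.206 bits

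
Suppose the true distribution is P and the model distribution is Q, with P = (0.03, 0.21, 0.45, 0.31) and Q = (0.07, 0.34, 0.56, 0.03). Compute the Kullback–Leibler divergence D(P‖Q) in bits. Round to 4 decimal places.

0.7198 bits

D(P‖Q) = Σ p·log₂(p/q).
  0.03·log₂(0.03/0.07) = -0.03667
  0.21·log₂(0.21/0.34) = -0.14598
  0.45·log₂(0.45/0.56) = -0.14198
  0.31·log₂(0.31/0.03) = 1.04446
D(P‖Q) = 0.7198 bits.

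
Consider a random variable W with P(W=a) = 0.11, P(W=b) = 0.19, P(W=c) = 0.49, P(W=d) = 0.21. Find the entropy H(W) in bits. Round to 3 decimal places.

H(W) = −Σ p·log₂ p.
  −(0.11)·log₂(0.11) = 0.3503
  −(0.19)·log₂(0.19) = 0.4552
  −(0.49)·log₂(0.49) = 0.5043
  −(0.21)·log₂(0.21) = 0.4728
Sum: 0.3503 + 0.4552 + 0.5043 + 0.4728 = 1.783 bits.

1.783 bits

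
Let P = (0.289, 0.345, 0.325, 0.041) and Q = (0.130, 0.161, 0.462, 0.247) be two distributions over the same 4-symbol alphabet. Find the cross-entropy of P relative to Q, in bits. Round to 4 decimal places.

H(P,Q) = −Σ p·log₂ q.
  −0.289·log₂(0.130) = 0.85065
  −0.345·log₂(0.161) = 0.90903
  −0.325·log₂(0.462) = 0.36206
  −0.041·log₂(0.247) = 0.08271
H(P,Q) = 2.2045 bits.

2.2045 bits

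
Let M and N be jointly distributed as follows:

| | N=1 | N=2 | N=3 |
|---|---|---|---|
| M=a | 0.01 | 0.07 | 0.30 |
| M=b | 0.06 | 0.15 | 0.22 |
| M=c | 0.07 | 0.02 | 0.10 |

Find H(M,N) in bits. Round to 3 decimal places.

H(M,N) = −Σ p(x,y)·log₂ p(x,y) over all 9 cells.
  cell (a,1): −0.01·log₂0.01 = 0.0664
  cell (a,2): −0.07·log₂0.07 = 0.2686
  cell (a,3): −0.30·log₂0.30 = 0.5211
  cell (b,1): −0.06·log₂0.06 = 0.2435
  cell (b,2): −0.15·log₂0.15 = 0.4105
  cell (b,3): −0.22·log₂0.22 = 0.4806
  cell (c,1): −0.07·log₂0.07 = 0.2686
  cell (c,2): −0.02·log₂0.02 = 0.1129
  cell (c,3): −0.10·log₂0.10 = 0.3322
Sum = 2.704 bits.

2.704 bits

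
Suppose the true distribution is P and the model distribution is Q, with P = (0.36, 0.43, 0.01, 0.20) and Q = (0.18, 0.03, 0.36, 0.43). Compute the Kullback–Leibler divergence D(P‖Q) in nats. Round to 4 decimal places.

1.2055 nats

D(P‖Q) = Σ p·ln(p/q).
  0.36·ln(0.36/0.18) = 0.24953
  0.43·ln(0.43/0.03) = 1.14491
  0.01·ln(0.01/0.36) = -0.03584
  0.20·ln(0.20/0.43) = -0.15309
D(P‖Q) = 1.2055 nats.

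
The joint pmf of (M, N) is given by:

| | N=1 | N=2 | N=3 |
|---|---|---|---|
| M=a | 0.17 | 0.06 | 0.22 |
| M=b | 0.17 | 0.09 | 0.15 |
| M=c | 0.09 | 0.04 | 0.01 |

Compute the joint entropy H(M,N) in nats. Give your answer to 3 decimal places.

H(M,N) = −Σ p(x,y)·ln p(x,y) over all 9 cells.
  cell (a,1): −0.17·ln0.17 = 0.3012
  cell (a,2): −0.06·ln0.06 = 0.1688
  cell (a,3): −0.22·ln0.22 = 0.3331
  cell (b,1): −0.17·ln0.17 = 0.3012
  cell (b,2): −0.09·ln0.09 = 0.2167
  cell (b,3): −0.15·ln0.15 = 0.2846
  cell (c,1): −0.09·ln0.09 = 0.2167
  cell (c,2): −0.04·ln0.04 = 0.1288
  cell (c,3): −0.01·ln0.01 = 0.0461
Sum = 1.997 nats.

1.997 nats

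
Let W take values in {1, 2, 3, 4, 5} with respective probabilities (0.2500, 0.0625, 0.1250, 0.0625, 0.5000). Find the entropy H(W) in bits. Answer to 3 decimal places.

1.875 bits

H(W) = −Σ p·log₂ p.
  −(0.2500)·log₂(0.2500) = 0.5000
  −(0.0625)·log₂(0.0625) = 0.2500
  −(0.1250)·log₂(0.1250) = 0.3750
  −(0.0625)·log₂(0.0625) = 0.2500
  −(0.5000)·log₂(0.5000) = 0.5000
Sum: 0.5000 + 0.2500 + 0.3750 + 0.2500 + 0.5000 = 1.875 bits.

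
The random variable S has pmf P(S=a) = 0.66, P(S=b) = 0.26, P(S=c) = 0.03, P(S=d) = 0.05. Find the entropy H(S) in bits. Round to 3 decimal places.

1.269 bits

H(S) = −Σ p·log₂ p.
  −(0.66)·log₂(0.66) = 0.3956
  −(0.26)·log₂(0.26) = 0.5053
  −(0.03)·log₂(0.03) = 0.1518
  −(0.05)·log₂(0.05) = 0.2161
Sum: 0.3956 + 0.5053 + 0.1518 + 0.2161 = 1.269 bits.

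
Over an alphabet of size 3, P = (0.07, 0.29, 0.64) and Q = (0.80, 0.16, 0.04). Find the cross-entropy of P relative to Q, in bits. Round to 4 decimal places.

3.7613 bits

H(P,Q) = −Σ p·log₂ q.
  −0.07·log₂(0.80) = 0.02253
  −0.29·log₂(0.16) = 0.76672
  −0.64·log₂(0.04) = 2.97207
H(P,Q) = 3.7613 bits.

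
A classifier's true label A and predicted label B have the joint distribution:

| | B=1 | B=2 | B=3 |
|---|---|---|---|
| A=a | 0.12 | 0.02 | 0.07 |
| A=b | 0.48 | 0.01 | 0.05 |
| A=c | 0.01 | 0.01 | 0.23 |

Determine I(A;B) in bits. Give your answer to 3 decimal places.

0.444 bits

Marginals: p(A) = (0.2100, 0.5400, 0.2500), p(B) = (0.6100, 0.0400, 0.3500).
I(A;B) = Σ p(x,y)·log₂[p(x,y)/(p(x)p(y))].
  (a,1): 0.12·log₂(0.9368) = -0.0113
  (a,2): 0.02·log₂(2.3810) = 0.0250
  (a,3): 0.07·log₂(0.9524) = -0.0049
  (b,1): 0.48·log₂(1.4572) = 0.2607
  (b,2): 0.01·log₂(0.4630) = -0.0111
  (b,3): 0.05·log₂(0.2646) = -0.0959
  (c,1): 0.01·log₂(0.0656) = -0.0393
  (c,2): 0.01·log₂(1.0000) = 0.0000
  (c,3): 0.23·log₂(2.6286) = 0.3207
Sum = 0.444 bits.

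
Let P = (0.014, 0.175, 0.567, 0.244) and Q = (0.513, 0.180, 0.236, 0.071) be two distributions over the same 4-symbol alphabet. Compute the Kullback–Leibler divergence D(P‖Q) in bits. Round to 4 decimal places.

1.0717 bits

D(P‖Q) = Σ p·log₂(p/q).
  0.014·log₂(0.014/0.513) = -0.07274
  0.175·log₂(0.175/0.180) = -0.00711
  0.567·log₂(0.567/0.236) = 0.71701
  0.244·log₂(0.244/0.071) = 0.43456
D(P‖Q) = 1.0717 bits.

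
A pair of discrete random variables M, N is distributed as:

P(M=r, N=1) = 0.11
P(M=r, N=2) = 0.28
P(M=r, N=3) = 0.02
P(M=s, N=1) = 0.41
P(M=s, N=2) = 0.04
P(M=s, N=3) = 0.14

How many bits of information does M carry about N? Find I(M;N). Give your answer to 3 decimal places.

Marginals: p(M) = (0.4100, 0.5900), p(N) = (0.5200, 0.3200, 0.1600).
I(M;N) = Σ p(x,y)·log₂[p(x,y)/(p(x)p(y))].
  (r,1): 0.11·log₂(0.5159) = -0.1050
  (r,2): 0.28·log₂(2.1341) = 0.3062
  (r,3): 0.02·log₂(0.3049) = -0.0343
  (s,1): 0.41·log₂(1.3364) = 0.1715
  (s,2): 0.04·log₂(0.2119) = -0.0896
  (s,3): 0.14·log₂(1.4831) = 0.0796
Sum = 0.328 bits.

0.328 bits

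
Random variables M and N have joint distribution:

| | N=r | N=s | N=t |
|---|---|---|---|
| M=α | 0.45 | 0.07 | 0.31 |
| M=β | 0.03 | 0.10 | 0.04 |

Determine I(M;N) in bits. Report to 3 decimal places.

0.150 bits

Marginals: p(M) = (0.8300, 0.1700), p(N) = (0.4800, 0.1700, 0.3500).
I(M;N) = H(M) + H(N) − H(M,N).
H(M) = 0.6577, H(N) = 1.4730, H(M,N) = 1.9805.
I(M;N) = 0.6577 + 1.4730 − 1.9805 = 0.150 bits.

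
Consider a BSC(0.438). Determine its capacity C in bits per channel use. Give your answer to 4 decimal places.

0.0111 bits

Binary symmetric channel: C = 1 − h₂(ε) where h₂ is the binary entropy function.
h₂(0.438) = −0.438·log₂0.438 − 0.562·log₂0.562 = 0.9889.
C = 1 − 0.9889 = 0.0111 bits per channel use.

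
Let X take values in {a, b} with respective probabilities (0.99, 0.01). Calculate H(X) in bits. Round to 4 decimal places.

0.0808 bits

H(X) = −Σ p·log₂ p.
  −(0.99)·log₂(0.99) = 0.01435
  −(0.01)·log₂(0.01) = 0.06644
Sum: 0.01435 + 0.06644 = 0.0808 bits.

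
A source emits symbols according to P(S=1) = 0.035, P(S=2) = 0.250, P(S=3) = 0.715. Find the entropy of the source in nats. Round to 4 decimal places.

0.7038 nats

H(S) = −Σ p·ln p.
  −(0.035)·ln(0.035) = 0.11733
  −(0.250)·ln(0.250) = 0.34657
  −(0.715)·ln(0.715) = 0.23986
Sum: 0.11733 + 0.34657 + 0.23986 = 0.7038 nats.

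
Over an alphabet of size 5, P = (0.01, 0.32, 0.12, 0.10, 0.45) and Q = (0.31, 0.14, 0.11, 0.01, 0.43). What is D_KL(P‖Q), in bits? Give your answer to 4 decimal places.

0.7089 bits

D(P‖Q) = Σ p·log₂(p/q).
  0.01·log₂(0.01/0.31) = -0.04954
  0.32·log₂(0.32/0.14) = 0.38165
  0.12·log₂(0.12/0.11) = 0.01506
  0.10·log₂(0.10/0.01) = 0.33219
  0.45·log₂(0.45/0.43) = 0.02951
D(P‖Q) = 0.7089 bits.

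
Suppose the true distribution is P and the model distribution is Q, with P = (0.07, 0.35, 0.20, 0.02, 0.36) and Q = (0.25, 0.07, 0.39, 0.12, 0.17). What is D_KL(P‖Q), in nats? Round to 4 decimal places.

D(P‖Q) = Σ p·ln(p/q).
  0.07·ln(0.07/0.25) = -0.08911
  0.35·ln(0.35/0.07) = 0.56330
  0.20·ln(0.20/0.39) = -0.13357
  0.02·ln(0.02/0.12) = -0.03584
  0.36·ln(0.36/0.17) = 0.27011
D(P‖Q) = 0.5749 nats.

0.5749 nats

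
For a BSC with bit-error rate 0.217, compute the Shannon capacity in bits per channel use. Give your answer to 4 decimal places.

Binary symmetric channel: C = 1 − h₂(ε) where h₂ is the binary entropy function.
h₂(0.217) = −0.217·log₂0.217 − 0.783·log₂0.783 = 0.7547.
C = 1 − 0.7547 = 0.2453 bits per channel use.

0.2453 bits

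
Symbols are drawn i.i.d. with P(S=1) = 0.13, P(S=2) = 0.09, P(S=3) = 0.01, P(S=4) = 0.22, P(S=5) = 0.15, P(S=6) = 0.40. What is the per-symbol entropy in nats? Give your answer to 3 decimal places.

1.512 nats

H(S) = −Σ p·ln p.
  −(0.13)·ln(0.13) = 0.2652
  −(0.09)·ln(0.09) = 0.2167
  −(0.01)·ln(0.01) = 0.0461
  −(0.22)·ln(0.22) = 0.3331
  −(0.15)·ln(0.15) = 0.2846
  −(0.40)·ln(0.40) = 0.3665
Sum: 0.2652 + 0.2167 + 0.0461 + 0.3331 + 0.2846 + 0.3665 = 1.512 nats.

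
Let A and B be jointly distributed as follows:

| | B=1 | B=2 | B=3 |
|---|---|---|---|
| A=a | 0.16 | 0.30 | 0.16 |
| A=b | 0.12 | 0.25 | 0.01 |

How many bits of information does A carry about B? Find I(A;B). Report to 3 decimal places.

0.081 bits

Marginals: p(A) = (0.6200, 0.3800), p(B) = (0.2800, 0.5500, 0.1700).
I(A;B) = Σ p(x,y)·log₂[p(x,y)/(p(x)p(y))].
  (a,1): 0.16·log₂(0.9217) = -0.0188
  (a,2): 0.30·log₂(0.8798) = -0.0554
  (a,3): 0.16·log₂(1.5180) = 0.0964
  (b,1): 0.12·log₂(1.1278) = 0.0208
  (b,2): 0.25·log₂(1.1962) = 0.0646
  (b,3): 0.01·log₂(0.1548) = -0.0269
Sum = 0.081 bits.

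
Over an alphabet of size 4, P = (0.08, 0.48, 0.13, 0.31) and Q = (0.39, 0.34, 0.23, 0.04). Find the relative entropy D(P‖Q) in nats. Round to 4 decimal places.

D(P‖Q) = Σ p·ln(p/q).
  0.08·ln(0.08/0.39) = -0.12673
  0.48·ln(0.48/0.34) = 0.16552
  0.13·ln(0.13/0.23) = -0.07417
  0.31·ln(0.31/0.04) = 0.63478
D(P‖Q) = 0.5994 nats.

0.5994 nats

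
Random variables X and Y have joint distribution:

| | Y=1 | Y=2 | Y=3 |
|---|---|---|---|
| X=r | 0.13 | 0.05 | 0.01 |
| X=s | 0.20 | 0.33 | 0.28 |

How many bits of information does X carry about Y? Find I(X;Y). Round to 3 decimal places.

Marginals: p(X) = (0.1900, 0.8100), p(Y) = (0.3300, 0.3800, 0.2900).
I(X;Y) = H(X) + H(Y) − H(X,Y).
H(X) = 0.7015, H(Y) = 1.5762, H(X,Y) = 2.1716.
I(X;Y) = 0.7015 + 1.5762 − 2.1716 = 0.106 bits.

0.106 bits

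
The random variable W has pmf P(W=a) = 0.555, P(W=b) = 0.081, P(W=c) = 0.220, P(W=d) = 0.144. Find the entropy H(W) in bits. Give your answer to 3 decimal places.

H(W) = −Σ p·log₂ p.
  −(0.555)·log₂(0.555) = 0.4714
  −(0.081)·log₂(0.081) = 0.2937
  −(0.220)·log₂(0.220) = 0.4806
  −(0.144)·log₂(0.144) = 0.4026
Sum: 0.4714 + 0.2937 + 0.4806 + 0.4026 = 1.648 bits.

1.648 bits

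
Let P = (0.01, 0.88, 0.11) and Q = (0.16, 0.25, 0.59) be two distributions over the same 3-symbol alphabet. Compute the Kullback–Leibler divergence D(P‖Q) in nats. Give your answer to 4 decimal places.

0.8950 nats

D(P‖Q) = Σ p·ln(p/q).
  0.01·ln(0.01/0.16) = -0.02773
  0.88·ln(0.88/0.25) = 1.10745
  0.11·ln(0.11/0.59) = -0.18476
D(P‖Q) = 0.8950 nats.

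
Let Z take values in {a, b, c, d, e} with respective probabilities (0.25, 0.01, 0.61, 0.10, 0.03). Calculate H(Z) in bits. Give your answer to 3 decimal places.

H(Z) = −Σ p·log₂ p.
  −(0.25)·log₂(0.25) = 0.5000
  −(0.01)·log₂(0.01) = 0.0664
  −(0.61)·log₂(0.61) = 0.4350
  −(0.10)·log₂(0.10) = 0.3322
  −(0.03)·log₂(0.03) = 0.1518
Sum: 0.5000 + 0.0664 + 0.4350 + 0.3322 + 0.1518 = 1.485 bits.

1.485 bits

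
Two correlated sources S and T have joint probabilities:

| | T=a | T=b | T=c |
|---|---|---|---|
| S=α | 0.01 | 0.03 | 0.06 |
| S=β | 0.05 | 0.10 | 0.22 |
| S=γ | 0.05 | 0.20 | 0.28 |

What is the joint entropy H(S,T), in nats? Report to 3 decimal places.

1.861 nats

H(S,T) = −Σ p(x,y)·ln p(x,y) over all 9 cells.
  cell (α,a): −0.01·ln0.01 = 0.0461
  cell (α,b): −0.03·ln0.03 = 0.1052
  cell (α,c): −0.06·ln0.06 = 0.1688
  cell (β,a): −0.05·ln0.05 = 0.1498
  cell (β,b): −0.10·ln0.10 = 0.2303
  cell (β,c): −0.22·ln0.22 = 0.3331
  cell (γ,a): −0.05·ln0.05 = 0.1498
  cell (γ,b): −0.20·ln0.20 = 0.3219
  cell (γ,c): −0.28·ln0.28 = 0.3564
Sum = 1.861 nats.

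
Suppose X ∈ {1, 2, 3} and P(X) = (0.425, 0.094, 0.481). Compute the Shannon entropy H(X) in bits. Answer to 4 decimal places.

H(X) = −Σ p·log₂ p.
  −(0.425)·log₂(0.425) = 0.52465
  −(0.094)·log₂(0.094) = 0.32065
  −(0.481)·log₂(0.481) = 0.50788
Sum: 0.52465 + 0.32065 + 0.50788 = 1.3532 bits.

1.3532 bits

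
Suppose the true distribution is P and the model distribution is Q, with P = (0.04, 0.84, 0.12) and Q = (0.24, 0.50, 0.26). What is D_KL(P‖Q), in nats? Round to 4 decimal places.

0.2713 nats

D(P‖Q) = Σ p·ln(p/q).
  0.04·ln(0.04/0.24) = -0.07167
  0.84·ln(0.84/0.50) = 0.43579
  0.12·ln(0.12/0.26) = -0.09278
D(P‖Q) = 0.2713 nats.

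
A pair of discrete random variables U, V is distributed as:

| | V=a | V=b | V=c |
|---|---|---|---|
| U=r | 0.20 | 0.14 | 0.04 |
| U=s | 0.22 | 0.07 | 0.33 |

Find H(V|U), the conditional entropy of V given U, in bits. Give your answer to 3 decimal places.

Marginals: p(U) = (0.3800, 0.6200), p(V) = (0.4200, 0.2100, 0.3700).
H(V|U) = Σ p(U) · H(V|U=·).
  U=r: p=0.3800, H(V|U=r) = 1.3600
  U=s: p=0.6200, H(V|U=s) = 1.3699
Weighted sum = 1.366 bits.

1.366 bits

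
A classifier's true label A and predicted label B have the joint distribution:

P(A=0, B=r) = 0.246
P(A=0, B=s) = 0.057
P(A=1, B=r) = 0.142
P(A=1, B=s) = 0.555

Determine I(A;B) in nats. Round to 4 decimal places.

0.1690 nats

Marginals: p(A) = (0.3030, 0.6970), p(B) = (0.3880, 0.6120).
I(A;B) = H(A) + H(B) − H(A,B).
H(A) = 0.6134, H(B) = 0.6678, H(A,B) = 1.1122.
I(A;B) = 0.6134 + 0.6678 − 1.1122 = 0.1690 nats.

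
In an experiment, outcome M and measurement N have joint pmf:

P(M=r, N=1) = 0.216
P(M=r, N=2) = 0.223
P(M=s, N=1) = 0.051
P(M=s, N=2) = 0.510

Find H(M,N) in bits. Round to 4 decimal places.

H(M,N) = −Σ p(x,y)·log₂ p(x,y) over all 4 cells.
  cell (r,1): −0.216·log₂0.216 = 0.47755
  cell (r,2): −0.223·log₂0.223 = 0.48277
  cell (s,1): −0.051·log₂0.051 = 0.21896
  cell (s,2): −0.510·log₂0.510 = 0.49543
Sum = 1.6747 bits.

1.6747 bits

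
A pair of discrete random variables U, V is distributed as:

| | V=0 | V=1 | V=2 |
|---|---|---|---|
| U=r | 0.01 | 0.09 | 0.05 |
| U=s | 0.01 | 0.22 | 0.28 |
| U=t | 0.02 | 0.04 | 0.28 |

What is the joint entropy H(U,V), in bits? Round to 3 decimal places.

2.469 bits

H(U,V) = −Σ p(x,y)·log₂ p(x,y) over all 9 cells.
  cell (r,0): −0.01·log₂0.01 = 0.0664
  cell (r,1): −0.09·log₂0.09 = 0.3127
  cell (r,2): −0.05·log₂0.05 = 0.2161
  cell (s,0): −0.01·log₂0.01 = 0.0664
  cell (s,1): −0.22·log₂0.22 = 0.4806
  cell (s,2): −0.28·log₂0.28 = 0.5142
  cell (t,0): −0.02·log₂0.02 = 0.1129
  cell (t,1): −0.04·log₂0.04 = 0.1858
  cell (t,2): −0.28·log₂0.28 = 0.5142
Sum = 2.469 bits.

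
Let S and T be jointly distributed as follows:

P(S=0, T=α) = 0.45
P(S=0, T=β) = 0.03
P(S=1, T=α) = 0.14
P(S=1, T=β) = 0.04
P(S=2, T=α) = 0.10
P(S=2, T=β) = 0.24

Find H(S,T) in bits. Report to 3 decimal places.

2.079 bits

H(S,T) = −Σ p(x,y)·log₂ p(x,y) over all 6 cells.
  cell (0,α): −0.45·log₂0.45 = 0.5184
  cell (0,β): −0.03·log₂0.03 = 0.1518
  cell (1,α): −0.14·log₂0.14 = 0.3971
  cell (1,β): −0.04·log₂0.04 = 0.1858
  cell (2,α): −0.10·log₂0.10 = 0.3322
  cell (2,β): −0.24·log₂0.24 = 0.4941
Sum = 2.079 bits.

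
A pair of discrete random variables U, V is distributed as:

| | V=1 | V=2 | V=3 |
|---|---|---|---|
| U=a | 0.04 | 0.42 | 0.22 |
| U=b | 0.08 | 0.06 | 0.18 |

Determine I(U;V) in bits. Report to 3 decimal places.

0.136 bits

Marginals: p(U) = (0.6800, 0.3200), p(V) = (0.1200, 0.4800, 0.4000).
I(U;V) = H(U) + H(V) − H(U,V).
H(U) = 0.9044, H(V) = 1.4041, H(U,V) = 2.1723.
I(U;V) = 0.9044 + 1.4041 − 2.1723 = 0.136 bits.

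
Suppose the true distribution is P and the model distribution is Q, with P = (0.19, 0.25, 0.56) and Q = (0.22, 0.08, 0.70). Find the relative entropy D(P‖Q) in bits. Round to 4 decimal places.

0.1905 bits

D(P‖Q) = Σ p·log₂(p/q).
  0.19·log₂(0.19/0.22) = -0.04019
  0.25·log₂(0.25/0.08) = 0.41096
  0.56·log₂(0.56/0.70) = -0.18028
D(P‖Q) = 0.1905 bits.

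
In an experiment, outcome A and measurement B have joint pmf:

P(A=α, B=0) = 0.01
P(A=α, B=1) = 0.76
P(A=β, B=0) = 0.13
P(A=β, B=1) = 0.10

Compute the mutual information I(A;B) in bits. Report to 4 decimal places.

0.2801 bits

Marginals: p(A) = (0.7700, 0.2300), p(B) = (0.1400, 0.8600).
I(A;B) = Σ p(x,y)·log₂[p(x,y)/(p(x)p(y))].
  (α,0): 0.01·log₂(0.0928) = -0.03430
  (α,1): 0.76·log₂(1.1477) = 0.15104
  (β,0): 0.13·log₂(4.0373) = 0.26174
  (β,1): 0.10·log₂(0.5056) = -0.09840
Sum = 0.2801 bits.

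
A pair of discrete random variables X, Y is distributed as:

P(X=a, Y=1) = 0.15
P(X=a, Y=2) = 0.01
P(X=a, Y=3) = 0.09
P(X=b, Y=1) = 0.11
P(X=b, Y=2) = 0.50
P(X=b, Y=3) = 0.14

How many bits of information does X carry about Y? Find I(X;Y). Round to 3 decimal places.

Marginals: p(X) = (0.2500, 0.7500), p(Y) = (0.2600, 0.5100, 0.2300).
I(X;Y) = Σ p(x,y)·log₂[p(x,y)/(p(x)p(y))].
  (a,1): 0.15·log₂(2.3077) = 0.1810
  (a,2): 0.01·log₂(0.0784) = -0.0367
  (a,3): 0.09·log₂(1.5652) = 0.0582
  (b,1): 0.11·log₂(0.5641) = -0.0909
  (b,2): 0.50·log₂(1.3072) = 0.1932
  (b,3): 0.14·log₂(0.8116) = -0.0422
Sum = 0.263 bits.

0.263 bits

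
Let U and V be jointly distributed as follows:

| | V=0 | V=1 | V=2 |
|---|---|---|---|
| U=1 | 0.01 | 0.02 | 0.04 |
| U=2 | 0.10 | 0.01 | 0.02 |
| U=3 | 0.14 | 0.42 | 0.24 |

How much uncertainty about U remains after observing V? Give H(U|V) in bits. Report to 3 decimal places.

Marginals: p(U) = (0.0700, 0.1300, 0.8000), p(V) = (0.2500, 0.4500, 0.3000).
H(U|V) = Σ p(V) · H(U|V=·).
  V=0: p=0.2500, H(U|V=0) = 1.1830
  V=1: p=0.4500, H(U|V=1) = 0.4146
  V=2: p=0.3000, H(U|V=2) = 0.9056
Weighted sum = 0.754 bits.

0.754 bits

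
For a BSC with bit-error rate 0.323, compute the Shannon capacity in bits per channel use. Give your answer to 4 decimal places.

Binary symmetric channel: C = 1 − h₂(ε) where h₂ is the binary entropy function.
h₂(0.323) = −0.323·log₂0.323 − 0.677·log₂0.677 = 0.9076.
C = 1 − 0.9076 = 0.0924 bits per channel use.

0.0924 bits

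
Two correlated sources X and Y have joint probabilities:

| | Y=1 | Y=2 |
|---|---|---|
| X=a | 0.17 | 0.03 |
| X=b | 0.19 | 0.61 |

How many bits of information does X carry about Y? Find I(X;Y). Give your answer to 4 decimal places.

Marginals: p(X) = (0.2000, 0.8000), p(Y) = (0.3600, 0.6400).
I(X;Y) = Σ p(x,y)·log₂[p(x,y)/(p(x)p(y))].
  (a,1): 0.17·log₂(2.3611) = 0.21071
  (a,2): 0.03·log₂(0.2344) = -0.06279
  (b,1): 0.19·log₂(0.6597) = -0.11401
  (b,2): 0.61·log₂(1.1914) = 0.15413
Sum = 0.1880 bits.

0.1880 bits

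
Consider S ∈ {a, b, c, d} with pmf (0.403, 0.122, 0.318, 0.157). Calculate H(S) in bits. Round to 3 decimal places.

1.844 bits

H(S) = −Σ p·log₂ p.
  −(0.403)·log₂(0.403) = 0.5284
  −(0.122)·log₂(0.122) = 0.3703
  −(0.318)·log₂(0.318) = 0.5256
  −(0.157)·log₂(0.157) = 0.4194
Sum: 0.5284 + 0.3703 + 0.5256 + 0.4194 = 1.844 bits.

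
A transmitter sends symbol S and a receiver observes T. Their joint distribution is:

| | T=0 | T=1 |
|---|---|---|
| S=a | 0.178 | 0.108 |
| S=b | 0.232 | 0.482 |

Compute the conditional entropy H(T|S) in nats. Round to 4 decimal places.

0.6398 nats

Marginals: p(S) = (0.2860, 0.7140), p(T) = (0.4100, 0.5900).
H(T|S) = Σ p(S) · H(T|S=·).
  S=a: p=0.2860, H(T|S=a) = 0.6629
  S=b: p=0.7140, H(T|S=b) = 0.6305
Weighted sum = 0.6398 nats.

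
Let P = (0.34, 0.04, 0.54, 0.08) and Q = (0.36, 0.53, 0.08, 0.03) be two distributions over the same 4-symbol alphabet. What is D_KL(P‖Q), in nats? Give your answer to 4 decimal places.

0.9868 nats

D(P‖Q) = Σ p·ln(p/q).
  0.34·ln(0.34/0.36) = -0.01943
  0.04·ln(0.04/0.53) = -0.10336
  0.54·ln(0.54/0.08) = 1.03115
  0.08·ln(0.08/0.03) = 0.07847
D(P‖Q) = 0.9868 nats.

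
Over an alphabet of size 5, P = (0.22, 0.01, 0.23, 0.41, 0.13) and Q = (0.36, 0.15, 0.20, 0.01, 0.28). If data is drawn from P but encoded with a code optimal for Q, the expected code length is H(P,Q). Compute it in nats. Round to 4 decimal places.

2.6675 nats

H(P,Q) = −Σ p·ln q.
  −0.22·ln(0.36) = 0.22476
  −0.01·ln(0.15) = 0.01897
  −0.23·ln(0.20) = 0.37017
  −0.41·ln(0.01) = 1.88812
  −0.13·ln(0.28) = 0.16549
H(P,Q) = 2.6675 nats.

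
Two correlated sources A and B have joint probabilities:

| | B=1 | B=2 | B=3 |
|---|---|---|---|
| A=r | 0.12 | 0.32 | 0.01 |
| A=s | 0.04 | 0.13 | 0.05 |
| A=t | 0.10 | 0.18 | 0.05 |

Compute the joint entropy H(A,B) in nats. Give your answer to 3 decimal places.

H(A,B) = −Σ p(x,y)·ln p(x,y) over all 9 cells.
  cell (r,1): −0.12·ln0.12 = 0.2544
  cell (r,2): −0.32·ln0.32 = 0.3646
  cell (r,3): −0.01·ln0.01 = 0.0461
  cell (s,1): −0.04·ln0.04 = 0.1288
  cell (s,2): −0.13·ln0.13 = 0.2652
  cell (s,3): −0.05·ln0.05 = 0.1498
  cell (t,1): −0.10·ln0.10 = 0.2303
  cell (t,2): −0.18·ln0.18 = 0.3087
  cell (t,3): −0.05·ln0.05 = 0.1498
Sum = 1.898 nats.

1.898 nats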